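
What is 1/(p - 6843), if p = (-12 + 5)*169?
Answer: -1/8026 ≈ -0.00012460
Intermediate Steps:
p = -1183 (p = -7*169 = -1183)
1/(p - 6843) = 1/(-1183 - 6843) = 1/(-8026) = -1/8026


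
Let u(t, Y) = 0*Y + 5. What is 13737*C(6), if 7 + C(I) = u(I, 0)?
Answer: -27474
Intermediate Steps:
u(t, Y) = 5 (u(t, Y) = 0 + 5 = 5)
C(I) = -2 (C(I) = -7 + 5 = -2)
13737*C(6) = 13737*(-2) = -27474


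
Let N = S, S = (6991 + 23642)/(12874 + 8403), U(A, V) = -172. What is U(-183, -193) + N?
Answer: -3629011/21277 ≈ -170.56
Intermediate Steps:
S = 30633/21277 ≈ 1.4397
N = 30633/21277 ≈ 1.4397
U(-183, -193) + N = -172 + 30633/21277 = -3629011/21277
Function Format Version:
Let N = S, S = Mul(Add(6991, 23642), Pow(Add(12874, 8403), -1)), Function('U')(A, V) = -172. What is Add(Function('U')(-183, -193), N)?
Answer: Rational(-3629011, 21277) ≈ -170.56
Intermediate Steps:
S = Rational(30633, 21277) (S = Mul(30633, Pow(21277, -1)) = Mul(30633, Rational(1, 21277)) = Rational(30633, 21277) ≈ 1.4397)
N = Rational(30633, 21277) ≈ 1.4397
Add(Function('U')(-183, -193), N) = Add(-172, Rational(30633, 21277)) = Rational(-3629011, 21277)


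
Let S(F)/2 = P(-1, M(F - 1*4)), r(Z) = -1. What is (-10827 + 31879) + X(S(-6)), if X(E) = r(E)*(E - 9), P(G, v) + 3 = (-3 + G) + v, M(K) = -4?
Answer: 21083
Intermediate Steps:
P(G, v) = -6 + G + v (P(G, v) = -3 + ((-3 + G) + v) = -3 + (-3 + G + v) = -6 + G + v)
S(F) = -22 (S(F) = 2*(-6 - 1 - 4) = 2*(-11) = -22)
X(E) = 9 - E (X(E) = -(E - 9) = -(-9 + E) = 9 - E)
(-10827 + 31879) + X(S(-6)) = (-10827 + 31879) + (9 - 1*(-22)) = 21052 + (9 + 22) = 21052 + 31 = 21083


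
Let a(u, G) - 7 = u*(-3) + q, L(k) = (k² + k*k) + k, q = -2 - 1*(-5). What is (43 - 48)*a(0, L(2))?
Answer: -50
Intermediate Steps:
q = 3 (q = -2 + 5 = 3)
L(k) = k + 2*k² (L(k) = (k² + k²) + k = 2*k² + k = k + 2*k²)
a(u, G) = 10 - 3*u (a(u, G) = 7 + (u*(-3) + 3) = 7 + (-3*u + 3) = 7 + (3 - 3*u) = 10 - 3*u)
(43 - 48)*a(0, L(2)) = (43 - 48)*(10 - 3*0) = -5*(10 + 0) = -5*10 = -50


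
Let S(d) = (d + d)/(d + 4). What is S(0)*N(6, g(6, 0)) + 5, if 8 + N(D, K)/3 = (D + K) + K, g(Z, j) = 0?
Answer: 5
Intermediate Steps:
N(D, K) = -24 + 3*D + 6*K (N(D, K) = -24 + 3*((D + K) + K) = -24 + 3*(D + 2*K) = -24 + (3*D + 6*K) = -24 + 3*D + 6*K)
S(d) = 2*d/(4 + d) (S(d) = (2*d)/(4 + d) = 2*d/(4 + d))
S(0)*N(6, g(6, 0)) + 5 = (2*0/(4 + 0))*(-24 + 3*6 + 6*0) + 5 = (2*0/4)*(-24 + 18 + 0) + 5 = (2*0*(¼))*(-6) + 5 = 0*(-6) + 5 = 0 + 5 = 5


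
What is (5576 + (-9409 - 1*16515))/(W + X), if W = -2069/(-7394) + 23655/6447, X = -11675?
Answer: 323323737688/185449569579 ≈ 1.7435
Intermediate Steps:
W = 62747971/15889706 (W = -2069*(-1/7394) + 23655*(1/6447) = 2069/7394 + 7885/2149 = 62747971/15889706 ≈ 3.9490)
(5576 + (-9409 - 1*16515))/(W + X) = (5576 + (-9409 - 1*16515))/(62747971/15889706 - 11675) = (5576 + (-9409 - 16515))/(-185449569579/15889706) = (5576 - 25924)*(-15889706/185449569579) = -20348*(-15889706/185449569579) = 323323737688/185449569579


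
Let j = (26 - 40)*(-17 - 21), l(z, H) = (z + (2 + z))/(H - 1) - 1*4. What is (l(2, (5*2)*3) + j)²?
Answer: 234641124/841 ≈ 2.7900e+5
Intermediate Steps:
l(z, H) = -4 + (2 + 2*z)/(-1 + H) (l(z, H) = (2 + 2*z)/(-1 + H) - 4 = -4 + (2 + 2*z)/(-1 + H))
j = 532 (j = -14*(-38) = 532)
(l(2, (5*2)*3) + j)² = (2*(3 + 2 - 2*5*2*3)/(-1 + (5*2)*3) + 532)² = (2*(3 + 2 - 20*3)/(-1 + 10*3) + 532)² = (2*(3 + 2 - 2*30)/(-1 + 30) + 532)² = (2*(3 + 2 - 60)/29 + 532)² = (2*(1/29)*(-55) + 532)² = (-110/29 + 532)² = (15318/29)² = 234641124/841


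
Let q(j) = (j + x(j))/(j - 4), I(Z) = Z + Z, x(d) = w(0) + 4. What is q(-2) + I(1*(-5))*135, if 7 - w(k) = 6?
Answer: -2701/2 ≈ -1350.5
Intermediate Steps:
w(k) = 1 (w(k) = 7 - 1*6 = 7 - 6 = 1)
x(d) = 5 (x(d) = 1 + 4 = 5)
I(Z) = 2*Z
q(j) = (5 + j)/(-4 + j) (q(j) = (j + 5)/(j - 4) = (5 + j)/(-4 + j))
q(-2) + I(1*(-5))*135 = (5 - 2)/(-4 - 2) + (2*(1*(-5)))*135 = 3/(-6) + (2*(-5))*135 = -⅙*3 - 10*135 = -½ - 1350 = -2701/2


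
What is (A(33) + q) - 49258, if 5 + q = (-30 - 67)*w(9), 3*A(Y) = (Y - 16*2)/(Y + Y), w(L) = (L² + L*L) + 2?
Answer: -12903857/198 ≈ -65171.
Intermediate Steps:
w(L) = 2 + 2*L² (w(L) = (L² + L²) + 2 = 2*L² + 2 = 2 + 2*L²)
A(Y) = (-32 + Y)/(6*Y) (A(Y) = ((Y - 16*2)/(Y + Y))/3 = ((Y - 32)/((2*Y)))/3 = ((-32 + Y)*(1/(2*Y)))/3 = ((-32 + Y)/(2*Y))/3 = (-32 + Y)/(6*Y))
q = -15913 (q = -5 + (-30 - 67)*(2 + 2*9²) = -5 - 97*(2 + 2*81) = -5 - 97*(2 + 162) = -5 - 97*164 = -5 - 15908 = -15913)
(A(33) + q) - 49258 = ((⅙)*(-32 + 33)/33 - 15913) - 49258 = ((⅙)*(1/33)*1 - 15913) - 49258 = (1/198 - 15913) - 49258 = -3150773/198 - 49258 = -12903857/198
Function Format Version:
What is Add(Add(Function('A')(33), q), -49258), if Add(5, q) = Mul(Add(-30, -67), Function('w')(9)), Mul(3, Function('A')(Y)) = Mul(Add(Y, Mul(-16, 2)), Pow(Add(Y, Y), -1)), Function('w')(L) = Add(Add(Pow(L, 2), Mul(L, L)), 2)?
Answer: Rational(-12903857, 198) ≈ -65171.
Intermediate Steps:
Function('w')(L) = Add(2, Mul(2, Pow(L, 2))) (Function('w')(L) = Add(Add(Pow(L, 2), Pow(L, 2)), 2) = Add(Mul(2, Pow(L, 2)), 2) = Add(2, Mul(2, Pow(L, 2))))
Function('A')(Y) = Mul(Rational(1, 6), Pow(Y, -1), Add(-32, Y)) (Function('A')(Y) = Mul(Rational(1, 3), Mul(Add(Y, Mul(-16, 2)), Pow(Add(Y, Y), -1))) = Mul(Rational(1, 3), Mul(Add(Y, -32), Pow(Mul(2, Y), -1))) = Mul(Rational(1, 3), Mul(Add(-32, Y), Mul(Rational(1, 2), Pow(Y, -1)))) = Mul(Rational(1, 3), Mul(Rational(1, 2), Pow(Y, -1), Add(-32, Y))) = Mul(Rational(1, 6), Pow(Y, -1), Add(-32, Y)))
q = -15913 (q = Add(-5, Mul(Add(-30, -67), Add(2, Mul(2, Pow(9, 2))))) = Add(-5, Mul(-97, Add(2, Mul(2, 81)))) = Add(-5, Mul(-97, Add(2, 162))) = Add(-5, Mul(-97, 164)) = Add(-5, -15908) = -15913)
Add(Add(Function('A')(33), q), -49258) = Add(Add(Mul(Rational(1, 6), Pow(33, -1), Add(-32, 33)), -15913), -49258) = Add(Add(Mul(Rational(1, 6), Rational(1, 33), 1), -15913), -49258) = Add(Add(Rational(1, 198), -15913), -49258) = Add(Rational(-3150773, 198), -49258) = Rational(-12903857, 198)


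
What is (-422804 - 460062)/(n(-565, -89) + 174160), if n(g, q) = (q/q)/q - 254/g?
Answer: -185752790/36642919 ≈ -5.0693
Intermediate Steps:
n(g, q) = 1/q - 254/g
(-422804 - 460062)/(n(-565, -89) + 174160) = (-422804 - 460062)/((1/(-89) - 254/(-565)) + 174160) = -882866/((-1/89 - 254*(-1/565)) + 174160) = -882866/((-1/89 + 254/565) + 174160) = -882866/(22041/50285 + 174160) = -882866/8757657641/50285 = -882866*50285/8757657641 = -185752790/36642919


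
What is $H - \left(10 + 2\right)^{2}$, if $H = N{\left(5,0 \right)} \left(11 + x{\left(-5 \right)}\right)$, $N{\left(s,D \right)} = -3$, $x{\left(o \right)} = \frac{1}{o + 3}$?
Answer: $- \frac{351}{2} \approx -175.5$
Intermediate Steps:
$x{\left(o \right)} = \frac{1}{3 + o}$
$H = - \frac{63}{2}$ ($H = - 3 \left(11 + \frac{1}{3 - 5}\right) = - 3 \left(11 + \frac{1}{-2}\right) = - 3 \left(11 - \frac{1}{2}\right) = \left(-3\right) \frac{21}{2} = - \frac{63}{2} \approx -31.5$)
$H - \left(10 + 2\right)^{2} = - \frac{63}{2} - \left(10 + 2\right)^{2} = - \frac{63}{2} - 12^{2} = - \frac{63}{2} - 144 = - \frac{351}{2}$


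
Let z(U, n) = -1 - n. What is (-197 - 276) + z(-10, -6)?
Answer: -468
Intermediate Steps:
(-197 - 276) + z(-10, -6) = (-197 - 276) + (-1 - 1*(-6)) = -473 + (-1 + 6) = -473 + 5 = -468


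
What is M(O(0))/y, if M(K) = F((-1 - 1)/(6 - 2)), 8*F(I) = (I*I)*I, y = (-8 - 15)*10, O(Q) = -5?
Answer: 1/14720 ≈ 6.7935e-5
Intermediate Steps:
y = -230 (y = -23*10 = -230)
F(I) = I**3/8 (F(I) = ((I*I)*I)/8 = (I**2*I)/8 = I**3/8)
M(K) = -1/64 (M(K) = ((-1 - 1)/(6 - 2))**3/8 = (-2/4)**3/8 = (-2*1/4)**3/8 = (-1/2)**3/8 = (1/8)*(-1/8) = -1/64)
M(O(0))/y = -1/64/(-230) = -1/64*(-1/230) = 1/14720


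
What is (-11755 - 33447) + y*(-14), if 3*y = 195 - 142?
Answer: -136348/3 ≈ -45449.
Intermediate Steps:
y = 53/3 (y = (195 - 142)/3 = (⅓)*53 = 53/3 ≈ 17.667)
(-11755 - 33447) + y*(-14) = (-11755 - 33447) + (53/3)*(-14) = -45202 - 742/3 = -136348/3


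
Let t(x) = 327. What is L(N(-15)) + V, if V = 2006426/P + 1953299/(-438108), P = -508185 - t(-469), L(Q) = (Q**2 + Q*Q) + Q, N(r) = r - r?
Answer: -26004267543/3094210768 ≈ -8.4042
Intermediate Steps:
N(r) = 0
L(Q) = Q + 2*Q**2 (L(Q) = (Q**2 + Q**2) + Q = 2*Q**2 + Q = Q + 2*Q**2)
P = -508512 (P = -508185 - 1*327 = -508185 - 327 = -508512)
V = -26004267543/3094210768 (V = 2006426/(-508512) + 1953299/(-438108) = 2006426*(-1/508512) + 1953299*(-1/438108) = -1003213/254256 - 1953299/438108 = -26004267543/3094210768 ≈ -8.4042)
L(N(-15)) + V = 0*(1 + 2*0) - 26004267543/3094210768 = 0*(1 + 0) - 26004267543/3094210768 = 0*1 - 26004267543/3094210768 = 0 - 26004267543/3094210768 = -26004267543/3094210768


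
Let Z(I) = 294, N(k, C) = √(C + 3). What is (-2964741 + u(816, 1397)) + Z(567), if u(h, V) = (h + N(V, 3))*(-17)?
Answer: -2978319 - 17*√6 ≈ -2.9784e+6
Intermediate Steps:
N(k, C) = √(3 + C)
u(h, V) = -17*h - 17*√6 (u(h, V) = (h + √(3 + 3))*(-17) = (h + √6)*(-17) = -17*h - 17*√6)
(-2964741 + u(816, 1397)) + Z(567) = (-2964741 + (-17*816 - 17*√6)) + 294 = (-2964741 + (-13872 - 17*√6)) + 294 = (-2978613 - 17*√6) + 294 = -2978319 - 17*√6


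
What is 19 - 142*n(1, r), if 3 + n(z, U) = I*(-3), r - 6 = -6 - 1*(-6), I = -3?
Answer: -833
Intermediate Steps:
r = 6 (r = 6 + (-6 - 1*(-6)) = 6 + (-6 + 6) = 6 + 0 = 6)
n(z, U) = 6 (n(z, U) = -3 - 3*(-3) = -3 + 9 = 6)
19 - 142*n(1, r) = 19 - 142*6 = 19 - 852 = -833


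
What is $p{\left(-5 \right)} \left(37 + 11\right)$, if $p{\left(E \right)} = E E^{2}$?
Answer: $-6000$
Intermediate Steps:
$p{\left(E \right)} = E^{3}$
$p{\left(-5 \right)} \left(37 + 11\right) = \left(-5\right)^{3} \left(37 + 11\right) = \left(-125\right) 48 = -6000$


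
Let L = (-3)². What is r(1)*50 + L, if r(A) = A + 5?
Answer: 309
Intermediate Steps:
r(A) = 5 + A
L = 9
r(1)*50 + L = (5 + 1)*50 + 9 = 6*50 + 9 = 300 + 9 = 309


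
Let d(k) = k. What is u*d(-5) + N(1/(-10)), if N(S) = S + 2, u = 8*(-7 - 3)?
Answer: 4019/10 ≈ 401.90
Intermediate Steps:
u = -80 (u = 8*(-10) = -80)
N(S) = 2 + S
u*d(-5) + N(1/(-10)) = -80*(-5) + (2 + 1/(-10)) = 400 + (2 - ⅒) = 400 + 19/10 = 4019/10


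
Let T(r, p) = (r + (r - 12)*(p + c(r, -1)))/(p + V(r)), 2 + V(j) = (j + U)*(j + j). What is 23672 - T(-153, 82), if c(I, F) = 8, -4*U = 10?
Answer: 1128293539/47663 ≈ 23672.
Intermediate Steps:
U = -5/2 (U = -¼*10 = -5/2 ≈ -2.5000)
V(j) = -2 + 2*j*(-5/2 + j) (V(j) = -2 + (j - 5/2)*(j + j) = -2 + (-5/2 + j)*(2*j) = -2 + 2*j*(-5/2 + j))
T(r, p) = (r + (-12 + r)*(8 + p))/(-2 + p - 5*r + 2*r²) (T(r, p) = (r + (r - 12)*(p + 8))/(p + (-2 - 5*r + 2*r²)) = (r + (-12 + r)*(8 + p))/(-2 + p - 5*r + 2*r²))
23672 - T(-153, 82) = 23672 - (-96 - 12*82 + 9*(-153) + 82*(-153))/(-2 + 82 - 5*(-153) + 2*(-153)²) = 23672 - (-96 - 984 - 1377 - 12546)/(-2 + 82 + 765 + 2*23409) = 23672 - (-15003)/(-2 + 82 + 765 + 46818) = 23672 - (-15003)/47663 = 23672 - 1*(-15003/47663) = 23672 + 15003/47663 = 1128293539/47663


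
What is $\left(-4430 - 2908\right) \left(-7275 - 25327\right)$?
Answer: $239233476$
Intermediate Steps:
$\left(-4430 - 2908\right) \left(-7275 - 25327\right) = \left(-7338\right) \left(-32602\right) = 239233476$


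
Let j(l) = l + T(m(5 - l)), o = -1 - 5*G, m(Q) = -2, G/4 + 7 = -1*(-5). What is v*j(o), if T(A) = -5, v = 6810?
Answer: 231540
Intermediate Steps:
G = -8 (G = -28 + 4*(-1*(-5)) = -28 + 4*5 = -28 + 20 = -8)
o = 39 (o = -1 - 5*(-8) = -1 + 40 = 39)
j(l) = -5 + l (j(l) = l - 5 = -5 + l)
v*j(o) = 6810*(-5 + 39) = 6810*34 = 231540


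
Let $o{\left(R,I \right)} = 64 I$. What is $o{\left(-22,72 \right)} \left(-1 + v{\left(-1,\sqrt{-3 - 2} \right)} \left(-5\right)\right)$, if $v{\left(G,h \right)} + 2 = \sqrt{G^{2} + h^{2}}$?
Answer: $41472 - 46080 i \approx 41472.0 - 46080.0 i$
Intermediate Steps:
$v{\left(G,h \right)} = -2 + \sqrt{G^{2} + h^{2}}$
$o{\left(-22,72 \right)} \left(-1 + v{\left(-1,\sqrt{-3 - 2} \right)} \left(-5\right)\right) = 64 \cdot 72 \left(-1 + \left(-2 + \sqrt{\left(-1\right)^{2} + \left(\sqrt{-3 - 2}\right)^{2}}\right) \left(-5\right)\right) = 4608 \left(-1 + \left(-2 + \sqrt{1 + \left(\sqrt{-5}\right)^{2}}\right) \left(-5\right)\right) = 4608 \left(-1 + \left(-2 + \sqrt{1 + \left(i \sqrt{5}\right)^{2}}\right) \left(-5\right)\right) = 4608 \left(-1 + \left(-2 + \sqrt{1 - 5}\right) \left(-5\right)\right) = 4608 \left(-1 + \left(-2 + \sqrt{-4}\right) \left(-5\right)\right) = 4608 \left(-1 + \left(-2 + 2 i\right) \left(-5\right)\right) = 4608 \left(-1 + \left(10 - 10 i\right)\right) = 4608 \left(9 - 10 i\right) = 41472 - 46080 i$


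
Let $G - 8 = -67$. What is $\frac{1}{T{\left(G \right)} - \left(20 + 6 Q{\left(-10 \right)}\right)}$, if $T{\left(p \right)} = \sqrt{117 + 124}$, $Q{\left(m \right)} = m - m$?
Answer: $- \frac{20}{159} - \frac{\sqrt{241}}{159} \approx -0.22342$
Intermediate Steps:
$G = -59$ ($G = 8 - 67 = -59$)
$Q{\left(m \right)} = 0$
$T{\left(p \right)} = \sqrt{241}$
$\frac{1}{T{\left(G \right)} - \left(20 + 6 Q{\left(-10 \right)}\right)} = \frac{1}{\sqrt{241} - 20} = \frac{1}{-20 + \sqrt{241}}$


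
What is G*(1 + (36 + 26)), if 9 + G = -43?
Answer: -3276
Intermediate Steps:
G = -52 (G = -9 - 43 = -52)
G*(1 + (36 + 26)) = -52*(1 + (36 + 26)) = -52*(1 + 62) = -52*63 = -3276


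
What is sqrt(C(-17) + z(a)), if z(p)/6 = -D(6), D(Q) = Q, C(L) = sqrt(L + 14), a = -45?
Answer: sqrt(-36 + I*sqrt(3)) ≈ 0.1443 + 6.0017*I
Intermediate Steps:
C(L) = sqrt(14 + L)
z(p) = -36 (z(p) = 6*(-1*6) = 6*(-6) = -36)
sqrt(C(-17) + z(a)) = sqrt(sqrt(14 - 17) - 36) = sqrt(sqrt(-3) - 36) = sqrt(I*sqrt(3) - 36) = sqrt(-36 + I*sqrt(3))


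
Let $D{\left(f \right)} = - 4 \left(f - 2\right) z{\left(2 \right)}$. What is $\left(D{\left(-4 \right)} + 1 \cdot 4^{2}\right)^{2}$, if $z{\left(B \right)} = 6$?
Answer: $25600$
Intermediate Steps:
$D{\left(f \right)} = 48 - 24 f$ ($D{\left(f \right)} = - 4 \left(f - 2\right) 6 = - 4 \left(-2 + f\right) 6 = \left(8 - 4 f\right) 6 = 48 - 24 f$)
$\left(D{\left(-4 \right)} + 1 \cdot 4^{2}\right)^{2} = \left(\left(48 - -96\right) + 1 \cdot 4^{2}\right)^{2} = \left(\left(48 + 96\right) + 1 \cdot 16\right)^{2} = \left(144 + 16\right)^{2} = 160^{2} = 25600$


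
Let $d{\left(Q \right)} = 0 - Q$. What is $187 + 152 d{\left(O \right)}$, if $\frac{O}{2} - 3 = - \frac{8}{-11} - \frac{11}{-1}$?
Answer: $- \frac{47191}{11} \approx -4290.1$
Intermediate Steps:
$O = \frac{324}{11}$ ($O = 6 + 2 \left(- \frac{8}{-11} - \frac{11}{-1}\right) = 6 + 2 \left(\left(-8\right) \left(- \frac{1}{11}\right) - -11\right) = 6 + 2 \left(\frac{8}{11} + 11\right) = 6 + 2 \cdot \frac{129}{11} = 6 + \frac{258}{11} = \frac{324}{11} \approx 29.455$)
$d{\left(Q \right)} = - Q$
$187 + 152 d{\left(O \right)} = 187 + 152 \left(\left(-1\right) \frac{324}{11}\right) = 187 + 152 \left(- \frac{324}{11}\right) = 187 - \frac{49248}{11} = - \frac{47191}{11}$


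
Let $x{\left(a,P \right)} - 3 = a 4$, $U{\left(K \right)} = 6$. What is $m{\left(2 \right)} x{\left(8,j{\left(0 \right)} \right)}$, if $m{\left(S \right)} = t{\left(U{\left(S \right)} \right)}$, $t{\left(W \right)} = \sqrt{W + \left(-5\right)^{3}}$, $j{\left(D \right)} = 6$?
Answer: $35 i \sqrt{119} \approx 381.8 i$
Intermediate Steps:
$t{\left(W \right)} = \sqrt{-125 + W}$ ($t{\left(W \right)} = \sqrt{W - 125} = \sqrt{-125 + W}$)
$m{\left(S \right)} = i \sqrt{119}$ ($m{\left(S \right)} = \sqrt{-125 + 6} = \sqrt{-119} = i \sqrt{119}$)
$x{\left(a,P \right)} = 3 + 4 a$ ($x{\left(a,P \right)} = 3 + a 4 = 3 + 4 a$)
$m{\left(2 \right)} x{\left(8,j{\left(0 \right)} \right)} = i \sqrt{119} \left(3 + 4 \cdot 8\right) = i \sqrt{119} \left(3 + 32\right) = i \sqrt{119} \cdot 35 = 35 i \sqrt{119}$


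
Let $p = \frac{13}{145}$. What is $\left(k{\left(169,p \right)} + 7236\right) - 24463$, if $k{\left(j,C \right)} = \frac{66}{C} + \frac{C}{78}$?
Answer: $- \frac{186511457}{11310} \approx -16491.0$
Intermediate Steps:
$p = \frac{13}{145}$ ($p = 13 \cdot \frac{1}{145} = \frac{13}{145} \approx 0.089655$)
$k{\left(j,C \right)} = \frac{66}{C} + \frac{C}{78}$ ($k{\left(j,C \right)} = \frac{66}{C} + C \frac{1}{78} = \frac{66}{C} + \frac{C}{78}$)
$\left(k{\left(169,p \right)} + 7236\right) - 24463 = \left(\left(\frac{66}{\frac{13}{145}} + \frac{1}{78} \cdot \frac{13}{145}\right) + 7236\right) - 24463 = \left(\left(66 \cdot \frac{145}{13} + \frac{1}{870}\right) + 7236\right) - 24463 = \left(\left(\frac{9570}{13} + \frac{1}{870}\right) + 7236\right) - 24463 = \left(\frac{8325913}{11310} + 7236\right) - 24463 = \frac{90165073}{11310} - 24463 = - \frac{186511457}{11310}$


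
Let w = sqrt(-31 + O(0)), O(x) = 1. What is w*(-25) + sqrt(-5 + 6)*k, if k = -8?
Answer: -8 - 25*I*sqrt(30) ≈ -8.0 - 136.93*I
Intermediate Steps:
w = I*sqrt(30) (w = sqrt(-31 + 1) = sqrt(-30) = I*sqrt(30) ≈ 5.4772*I)
w*(-25) + sqrt(-5 + 6)*k = (I*sqrt(30))*(-25) + sqrt(-5 + 6)*(-8) = -25*I*sqrt(30) + sqrt(1)*(-8) = -25*I*sqrt(30) + 1*(-8) = -25*I*sqrt(30) - 8 = -8 - 25*I*sqrt(30)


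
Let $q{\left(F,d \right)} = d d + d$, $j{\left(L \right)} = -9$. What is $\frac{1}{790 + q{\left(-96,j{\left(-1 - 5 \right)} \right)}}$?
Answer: $\frac{1}{862} \approx 0.0011601$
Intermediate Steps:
$q{\left(F,d \right)} = d + d^{2}$ ($q{\left(F,d \right)} = d^{2} + d = d + d^{2}$)
$\frac{1}{790 + q{\left(-96,j{\left(-1 - 5 \right)} \right)}} = \frac{1}{790 - 9 \left(1 - 9\right)} = \frac{1}{790 - -72} = \frac{1}{790 + 72} = \frac{1}{862}$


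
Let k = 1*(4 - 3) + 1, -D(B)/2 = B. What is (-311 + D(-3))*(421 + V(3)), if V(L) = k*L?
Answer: -130235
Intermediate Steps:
D(B) = -2*B
k = 2 (k = 1*1 + 1 = 1 + 1 = 2)
V(L) = 2*L
(-311 + D(-3))*(421 + V(3)) = (-311 - 2*(-3))*(421 + 2*3) = (-311 + 6)*(421 + 6) = -305*427 = -130235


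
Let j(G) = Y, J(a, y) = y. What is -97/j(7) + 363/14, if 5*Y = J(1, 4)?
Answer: -2669/28 ≈ -95.321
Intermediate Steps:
Y = ⅘ (Y = (⅕)*4 = ⅘ ≈ 0.80000)
j(G) = ⅘
-97/j(7) + 363/14 = -97/⅘ + 363/14 = -97*5/4 + 363*(1/14) = -485/4 + 363/14 = -2669/28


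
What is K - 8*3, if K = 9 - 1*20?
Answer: -35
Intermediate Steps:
K = -11 (K = 9 - 20 = -11)
K - 8*3 = -11 - 8*3 = -11 - 24 = -35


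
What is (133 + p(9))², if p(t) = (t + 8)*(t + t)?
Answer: 192721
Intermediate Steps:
p(t) = 2*t*(8 + t) (p(t) = (8 + t)*(2*t) = 2*t*(8 + t))
(133 + p(9))² = (133 + 2*9*(8 + 9))² = (133 + 2*9*17)² = (133 + 306)² = 439² = 192721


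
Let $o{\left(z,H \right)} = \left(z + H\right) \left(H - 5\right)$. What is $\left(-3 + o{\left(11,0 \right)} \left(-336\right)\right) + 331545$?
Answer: $350022$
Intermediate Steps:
$o{\left(z,H \right)} = \left(-5 + H\right) \left(H + z\right)$ ($o{\left(z,H \right)} = \left(H + z\right) \left(-5 + H\right) = \left(-5 + H\right) \left(H + z\right)$)
$\left(-3 + o{\left(11,0 \right)} \left(-336\right)\right) + 331545 = \left(-3 + \left(0^{2} - 0 - 55 + 0 \cdot 11\right) \left(-336\right)\right) + 331545 = \left(-3 + \left(0 + 0 - 55 + 0\right) \left(-336\right)\right) + 331545 = \left(-3 - -18480\right) + 331545 = \left(-3 + 18480\right) + 331545 = 18477 + 331545 = 350022$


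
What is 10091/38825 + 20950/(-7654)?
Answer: -368073618/148583275 ≈ -2.4772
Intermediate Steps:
10091/38825 + 20950/(-7654) = 10091*(1/38825) + 20950*(-1/7654) = 10091/38825 - 10475/3827 = -368073618/148583275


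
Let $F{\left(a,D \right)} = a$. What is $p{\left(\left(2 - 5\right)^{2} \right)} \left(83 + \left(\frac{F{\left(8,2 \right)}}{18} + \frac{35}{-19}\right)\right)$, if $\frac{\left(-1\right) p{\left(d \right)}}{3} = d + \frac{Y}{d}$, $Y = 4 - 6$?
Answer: $- \frac{1102366}{513} \approx -2148.9$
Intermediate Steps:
$Y = -2$ ($Y = 4 - 6 = -2$)
$p{\left(d \right)} = - 3 d + \frac{6}{d}$ ($p{\left(d \right)} = - 3 \left(d - \frac{2}{d}\right) = - 3 d + \frac{6}{d}$)
$p{\left(\left(2 - 5\right)^{2} \right)} \left(83 + \left(\frac{F{\left(8,2 \right)}}{18} + \frac{35}{-19}\right)\right) = \left(- 3 \left(2 - 5\right)^{2} + \frac{6}{\left(2 - 5\right)^{2}}\right) \left(83 + \left(\frac{8}{18} + \frac{35}{-19}\right)\right) = \left(- 3 \left(-3\right)^{2} + \frac{6}{\left(-3\right)^{2}}\right) \left(83 + \left(8 \cdot \frac{1}{18} + 35 \left(- \frac{1}{19}\right)\right)\right) = \left(\left(-3\right) 9 + \frac{6}{9}\right) \left(83 + \left(\frac{4}{9} - \frac{35}{19}\right)\right) = \left(-27 + 6 \cdot \frac{1}{9}\right) \left(83 - \frac{239}{171}\right) = \left(-27 + \frac{2}{3}\right) \frac{13954}{171} = \left(- \frac{79}{3}\right) \frac{13954}{171} = - \frac{1102366}{513}$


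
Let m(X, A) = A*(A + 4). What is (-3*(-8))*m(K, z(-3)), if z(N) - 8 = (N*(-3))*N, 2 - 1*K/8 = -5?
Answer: 6840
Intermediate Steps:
K = 56 (K = 16 - 8*(-5) = 16 + 40 = 56)
z(N) = 8 - 3*N² (z(N) = 8 + (N*(-3))*N = 8 + (-3*N)*N = 8 - 3*N²)
m(X, A) = A*(4 + A)
(-3*(-8))*m(K, z(-3)) = (-3*(-8))*((8 - 3*(-3)²)*(4 + (8 - 3*(-3)²))) = 24*((8 - 3*9)*(4 + (8 - 3*9))) = 24*((8 - 27)*(4 + (8 - 27))) = 24*(-19*(4 - 19)) = 24*(-19*(-15)) = 24*285 = 6840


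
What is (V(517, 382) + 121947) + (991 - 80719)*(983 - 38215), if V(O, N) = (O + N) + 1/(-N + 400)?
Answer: 53434003357/18 ≈ 2.9686e+9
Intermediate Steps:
V(O, N) = N + O + 1/(400 - N) (V(O, N) = (N + O) + 1/(400 - N) = N + O + 1/(400 - N))
(V(517, 382) + 121947) + (991 - 80719)*(983 - 38215) = ((-1 + 382² - 400*382 - 400*517 + 382*517)/(-400 + 382) + 121947) + (991 - 80719)*(983 - 38215) = ((-1 + 145924 - 152800 - 206800 + 197494)/(-18) + 121947) - 79728*(-37232) = (-1/18*(-16183) + 121947) + 2968432896 = (16183/18 + 121947) + 2968432896 = 2211229/18 + 2968432896 = 53434003357/18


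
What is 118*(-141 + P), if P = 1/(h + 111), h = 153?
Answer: -2196157/132 ≈ -16638.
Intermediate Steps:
P = 1/264 (P = 1/(153 + 111) = 1/264 ≈ 0.0037879)
118*(-141 + P) = 118*(-141 + 1/264) = 118*(-37223/264) = -2196157/132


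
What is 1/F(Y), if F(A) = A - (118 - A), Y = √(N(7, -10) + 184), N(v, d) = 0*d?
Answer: -59/6594 - √46/3297 ≈ -0.011005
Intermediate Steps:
N(v, d) = 0
Y = 2*√46 (Y = √(0 + 184) = √184 = 2*√46 ≈ 13.565)
F(A) = -118 + 2*A (F(A) = A + (-118 + A) = -118 + 2*A)
1/F(Y) = 1/(-118 + 2*(2*√46)) = 1/(-118 + 4*√46)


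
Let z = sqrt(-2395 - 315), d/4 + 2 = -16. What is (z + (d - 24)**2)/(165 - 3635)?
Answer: -4608/1735 - I*sqrt(2710)/3470 ≈ -2.6559 - 0.015002*I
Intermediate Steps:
d = -72 (d = -8 + 4*(-16) = -8 - 64 = -72)
z = I*sqrt(2710) (z = sqrt(-2710) = I*sqrt(2710) ≈ 52.058*I)
(z + (d - 24)**2)/(165 - 3635) = (I*sqrt(2710) + (-72 - 24)**2)/(165 - 3635) = (I*sqrt(2710) + (-96)**2)/(-3470) = (I*sqrt(2710) + 9216)*(-1/3470) = (9216 + I*sqrt(2710))*(-1/3470) = -4608/1735 - I*sqrt(2710)/3470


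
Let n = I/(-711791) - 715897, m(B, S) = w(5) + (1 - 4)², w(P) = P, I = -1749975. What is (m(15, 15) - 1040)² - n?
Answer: 1258852594268/711791 ≈ 1.7686e+6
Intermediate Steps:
m(B, S) = 14 (m(B, S) = 5 + (1 - 4)² = 5 + (-3)² = 5 + 9 = 14)
n = -509567291552/711791 (n = -1749975/(-711791) - 715897 = -1749975*(-1/711791) - 715897 = 1749975/711791 - 715897 = -509567291552/711791 ≈ -7.1589e+5)
(m(15, 15) - 1040)² - n = (14 - 1040)² - 1*(-509567291552/711791) = (-1026)² + 509567291552/711791 = 1052676 + 509567291552/711791 = 1258852594268/711791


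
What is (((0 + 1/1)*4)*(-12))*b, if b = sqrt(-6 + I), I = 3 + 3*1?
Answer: 0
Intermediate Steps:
I = 6 (I = 3 + 3 = 6)
b = 0 (b = sqrt(-6 + 6) = sqrt(0) = 0)
(((0 + 1/1)*4)*(-12))*b = (((0 + 1/1)*4)*(-12))*0 = (((0 + 1)*4)*(-12))*0 = ((1*4)*(-12))*0 = (4*(-12))*0 = -48*0 = 0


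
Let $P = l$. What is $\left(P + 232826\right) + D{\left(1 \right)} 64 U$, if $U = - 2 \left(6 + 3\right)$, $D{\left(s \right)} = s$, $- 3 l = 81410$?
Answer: $\frac{613612}{3} \approx 2.0454 \cdot 10^{5}$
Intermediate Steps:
$l = - \frac{81410}{3}$ ($l = \left(- \frac{1}{3}\right) 81410 = - \frac{81410}{3} \approx -27137.0$)
$P = - \frac{81410}{3} \approx -27137.0$
$U = -18$ ($U = \left(-2\right) 9 = -18$)
$\left(P + 232826\right) + D{\left(1 \right)} 64 U = \left(- \frac{81410}{3} + 232826\right) + 1 \cdot 64 \left(-18\right) = \frac{617068}{3} + 64 \left(-18\right) = \frac{617068}{3} - 1152 = \frac{613612}{3}$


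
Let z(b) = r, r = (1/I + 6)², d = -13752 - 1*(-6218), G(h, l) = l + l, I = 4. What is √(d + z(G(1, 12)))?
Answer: I*√119919/4 ≈ 86.573*I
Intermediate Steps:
G(h, l) = 2*l
d = -7534 (d = -13752 + 6218 = -7534)
r = 625/16 (r = (1/4 + 6)² = (¼ + 6)² = (25/4)² = 625/16 ≈ 39.063)
z(b) = 625/16
√(d + z(G(1, 12))) = √(-7534 + 625/16) = √(-119919/16) = I*√119919/4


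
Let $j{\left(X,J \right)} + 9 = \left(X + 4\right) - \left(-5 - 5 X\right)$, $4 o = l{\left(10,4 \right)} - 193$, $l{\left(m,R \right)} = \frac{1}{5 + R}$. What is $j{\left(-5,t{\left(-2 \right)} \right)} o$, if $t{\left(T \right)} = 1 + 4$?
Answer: $\frac{4340}{3} \approx 1446.7$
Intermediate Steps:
$t{\left(T \right)} = 5$
$o = - \frac{434}{9}$ ($o = \frac{\frac{1}{5 + 4} - 193}{4} = \frac{\frac{1}{9} - 193}{4} = \frac{1}{4} \left(- \frac{1736}{9}\right) = - \frac{434}{9} \approx -48.222$)
$j{\left(X,J \right)} = 6 X$ ($j{\left(X,J \right)} = -9 + \left(\left(X + 4\right) - \left(-5 - 5 X\right)\right) = -9 + \left(\left(4 + X\right) + \left(5 + 5 X\right)\right) = -9 + \left(9 + 6 X\right) = 6 X$)
$j{\left(-5,t{\left(-2 \right)} \right)} o = 6 \left(-5\right) \left(- \frac{434}{9}\right) = \left(-30\right) \left(- \frac{434}{9}\right) = \frac{4340}{3}$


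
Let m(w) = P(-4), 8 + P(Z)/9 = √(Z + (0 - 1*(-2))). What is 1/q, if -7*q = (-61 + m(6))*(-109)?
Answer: -931/1945759 - 63*I*√2/1945759 ≈ -0.00047848 - 4.579e-5*I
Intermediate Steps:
P(Z) = -72 + 9*√(2 + Z) (P(Z) = -72 + 9*√(Z + (0 - 1*(-2))) = -72 + 9*√(Z + (0 + 2)) = -72 + 9*√(Z + 2) = -72 + 9*√(2 + Z))
m(w) = -72 + 9*I*√2 (m(w) = -72 + 9*√(2 - 4) = -72 + 9*√(-2) = -72 + 9*(I*√2) = -72 + 9*I*√2)
q = -2071 + 981*I*√2/7 (q = -(-61 + (-72 + 9*I*√2))*(-109)/7 = -(-133 + 9*I*√2)*(-109)/7 = -(14497 - 981*I*√2)/7 = -2071 + 981*I*√2/7 ≈ -2071.0 + 198.19*I)
1/q = 1/(-2071 + 981*I*√2/7)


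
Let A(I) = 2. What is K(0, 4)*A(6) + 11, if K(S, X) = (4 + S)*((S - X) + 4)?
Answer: 11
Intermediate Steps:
K(S, X) = (4 + S)*(4 + S - X)
K(0, 4)*A(6) + 11 = (16 + 0² - 4*4 + 8*0 - 1*0*4)*2 + 11 = (16 + 0 - 16 + 0 + 0)*2 + 11 = 0*2 + 11 = 0 + 11 = 11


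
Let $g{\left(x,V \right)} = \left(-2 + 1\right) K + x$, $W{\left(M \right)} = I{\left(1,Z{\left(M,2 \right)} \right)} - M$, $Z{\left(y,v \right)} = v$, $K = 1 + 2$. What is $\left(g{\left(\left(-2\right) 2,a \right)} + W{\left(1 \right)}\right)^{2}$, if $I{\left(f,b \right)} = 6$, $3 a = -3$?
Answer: $4$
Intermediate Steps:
$K = 3$
$a = -1$ ($a = \frac{1}{3} \left(-3\right) = -1$)
$W{\left(M \right)} = 6 - M$
$g{\left(x,V \right)} = -3 + x$ ($g{\left(x,V \right)} = \left(-2 + 1\right) 3 + x = \left(-1\right) 3 + x = -3 + x$)
$\left(g{\left(\left(-2\right) 2,a \right)} + W{\left(1 \right)}\right)^{2} = \left(\left(-3 - 4\right) + \left(6 - 1\right)\right)^{2} = \left(-7 + 5\right)^{2} = \left(-2\right)^{2} = 4$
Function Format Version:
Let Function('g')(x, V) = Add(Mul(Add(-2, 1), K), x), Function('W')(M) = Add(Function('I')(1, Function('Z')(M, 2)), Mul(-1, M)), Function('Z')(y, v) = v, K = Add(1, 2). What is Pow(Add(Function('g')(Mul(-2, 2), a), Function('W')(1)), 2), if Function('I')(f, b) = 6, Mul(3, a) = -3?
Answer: 4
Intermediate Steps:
K = 3
a = -1 (a = Mul(Rational(1, 3), -3) = -1)
Function('W')(M) = Add(6, Mul(-1, M))
Function('g')(x, V) = Add(-3, x) (Function('g')(x, V) = Add(Mul(Add(-2, 1), 3), x) = Add(Mul(-1, 3), x) = Add(-3, x))
Pow(Add(Function('g')(Mul(-2, 2), a), Function('W')(1)), 2) = Pow(Add(Add(-3, Mul(-2, 2)), Add(6, Mul(-1, 1))), 2) = Pow(Add(Add(-3, -4), Add(6, -1)), 2) = Pow(Add(-7, 5), 2) = Pow(-2, 2) = 4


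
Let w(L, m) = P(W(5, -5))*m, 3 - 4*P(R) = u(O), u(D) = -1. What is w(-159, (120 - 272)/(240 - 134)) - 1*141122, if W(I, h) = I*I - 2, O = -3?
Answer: -7479542/53 ≈ -1.4112e+5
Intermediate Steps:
W(I, h) = -2 + I² (W(I, h) = I² - 2 = -2 + I²)
P(R) = 1 (P(R) = ¾ - ¼*(-1) = ¾ + ¼ = 1)
w(L, m) = m (w(L, m) = 1*m = m)
w(-159, (120 - 272)/(240 - 134)) - 1*141122 = (120 - 272)/(240 - 134) - 1*141122 = -152/106 - 141122 = -152*1/106 - 141122 = -76/53 - 141122 = -7479542/53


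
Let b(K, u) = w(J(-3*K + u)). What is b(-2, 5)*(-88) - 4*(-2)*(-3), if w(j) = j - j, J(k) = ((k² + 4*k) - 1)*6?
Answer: -24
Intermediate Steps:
J(k) = -6 + 6*k² + 24*k (J(k) = (-1 + k² + 4*k)*6 = -6 + 6*k² + 24*k)
w(j) = 0
b(K, u) = 0
b(-2, 5)*(-88) - 4*(-2)*(-3) = 0*(-88) - 4*(-2)*(-3) = 0 + 8*(-3) = 0 - 24 = -24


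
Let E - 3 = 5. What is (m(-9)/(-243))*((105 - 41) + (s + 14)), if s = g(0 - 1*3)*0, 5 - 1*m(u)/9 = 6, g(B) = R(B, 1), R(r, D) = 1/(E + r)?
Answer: 26/9 ≈ 2.8889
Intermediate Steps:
E = 8 (E = 3 + 5 = 8)
R(r, D) = 1/(8 + r)
g(B) = 1/(8 + B)
m(u) = -9 (m(u) = 45 - 9*6 = 45 - 54 = -9)
s = 0 (s = 0/(8 + (0 - 1*3)) = 0/(8 + (0 - 3)) = 0/(8 - 3) = 0/5 = (1/5)*0 = 0)
(m(-9)/(-243))*((105 - 41) + (s + 14)) = (-9/(-243))*((105 - 41) + (0 + 14)) = (-9*(-1/243))*(64 + 14) = (1/27)*78 = 26/9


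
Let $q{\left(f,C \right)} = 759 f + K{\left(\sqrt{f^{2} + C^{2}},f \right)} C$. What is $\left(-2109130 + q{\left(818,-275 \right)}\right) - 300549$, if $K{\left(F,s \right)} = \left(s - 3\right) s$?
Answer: $-185123067$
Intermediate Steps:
$K{\left(F,s \right)} = s \left(-3 + s\right)$ ($K{\left(F,s \right)} = \left(-3 + s\right) s = s \left(-3 + s\right)$)
$q{\left(f,C \right)} = 759 f + C f \left(-3 + f\right)$ ($q{\left(f,C \right)} = 759 f + f \left(-3 + f\right) C = 759 f + C f \left(-3 + f\right)$)
$\left(-2109130 + q{\left(818,-275 \right)}\right) - 300549 = \left(-2109130 + 818 \left(759 - 275 \left(-3 + 818\right)\right)\right) - 300549 = \left(-2109130 + 818 \left(759 - 224125\right)\right) - 300549 = \left(-2109130 + 818 \left(-223366\right)\right) - 300549 = \left(-2109130 - 182713388\right) - 300549 = -184822518 - 300549 = -185123067$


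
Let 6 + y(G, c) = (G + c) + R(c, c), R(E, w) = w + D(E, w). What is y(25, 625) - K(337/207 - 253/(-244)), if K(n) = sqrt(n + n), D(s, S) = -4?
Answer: 1265 - sqrt(377684794)/8418 ≈ 1262.7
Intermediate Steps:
R(E, w) = -4 + w (R(E, w) = w - 4 = -4 + w)
K(n) = sqrt(2)*sqrt(n) (K(n) = sqrt(2*n) = sqrt(2)*sqrt(n))
y(G, c) = -10 + G + 2*c (y(G, c) = -6 + ((G + c) + (-4 + c)) = -6 + (-4 + G + 2*c) = -10 + G + 2*c)
y(25, 625) - K(337/207 - 253/(-244)) = (-10 + 25 + 2*625) - sqrt(2)*sqrt(337/207 - 253/(-244)) = (-10 + 25 + 1250) - sqrt(2)*sqrt(337*(1/207) - 253*(-1/244)) = 1265 - sqrt(2)*sqrt(337/207 + 253/244) = 1265 - sqrt(2)*sqrt(134599/50508) = 1265 - sqrt(2)*sqrt(188842397)/8418 = 1265 - sqrt(377684794)/8418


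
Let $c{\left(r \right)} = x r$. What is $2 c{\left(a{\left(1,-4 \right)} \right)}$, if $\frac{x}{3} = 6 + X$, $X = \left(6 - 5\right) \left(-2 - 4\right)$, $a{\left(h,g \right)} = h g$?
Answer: $0$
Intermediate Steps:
$a{\left(h,g \right)} = g h$
$X = -6$ ($X = 1 \left(-6\right) = -6$)
$x = 0$ ($x = 3 \left(6 - 6\right) = 3 \cdot 0 = 0$)
$c{\left(r \right)} = 0$ ($c{\left(r \right)} = 0 r = 0$)
$2 c{\left(a{\left(1,-4 \right)} \right)} = 2 \cdot 0 = 0$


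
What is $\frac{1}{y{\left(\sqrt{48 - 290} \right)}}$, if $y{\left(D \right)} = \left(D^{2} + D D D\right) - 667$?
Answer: $\frac{i}{- 909 i + 2662 \sqrt{2}} \approx -6.0605 \cdot 10^{-5} + 0.000251 i$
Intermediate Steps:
$y{\left(D \right)} = -667 + D^{2} + D^{3}$ ($y{\left(D \right)} = \left(D^{2} + D^{2} D\right) - 667 = \left(D^{2} + D^{3}\right) - 667 = -667 + D^{2} + D^{3}$)
$\frac{1}{y{\left(\sqrt{48 - 290} \right)}} = \frac{1}{-667 + \left(\sqrt{48 - 290}\right)^{2} + \left(\sqrt{48 - 290}\right)^{3}} = \frac{1}{-667 + \left(\sqrt{-242}\right)^{2} + \left(\sqrt{-242}\right)^{3}} = \frac{1}{-667 + \left(11 i \sqrt{2}\right)^{2} + \left(11 i \sqrt{2}\right)^{3}} = \frac{1}{-667 - 242 - 2662 i \sqrt{2}} = \frac{1}{-909 - 2662 i \sqrt{2}}$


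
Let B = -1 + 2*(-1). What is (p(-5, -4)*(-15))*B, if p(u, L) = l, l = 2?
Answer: 90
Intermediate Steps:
p(u, L) = 2
B = -3 (B = -1 - 2 = -3)
(p(-5, -4)*(-15))*B = (2*(-15))*(-3) = -30*(-3) = 90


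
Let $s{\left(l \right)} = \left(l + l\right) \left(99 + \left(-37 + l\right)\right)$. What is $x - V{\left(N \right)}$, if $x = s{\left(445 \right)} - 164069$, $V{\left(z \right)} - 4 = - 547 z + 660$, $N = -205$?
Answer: $174362$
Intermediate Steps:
$s{\left(l \right)} = 2 l \left(62 + l\right)$
$V{\left(z \right)} = 664 - 547 z$ ($V{\left(z \right)} = 4 - \left(-660 + 547 z\right) = 664 - 547 z$)
$x = 287161$ ($x = 2 \cdot 445 \left(62 + 445\right) - 164069 = 2 \cdot 445 \cdot 507 - 164069 = 451230 - 164069 = 287161$)
$x - V{\left(N \right)} = 287161 - \left(664 - -112135\right) = 287161 - \left(664 + 112135\right) = 287161 - 112799 = 174362$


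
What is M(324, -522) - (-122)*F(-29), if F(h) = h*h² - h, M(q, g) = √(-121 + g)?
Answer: -2971920 + I*√643 ≈ -2.9719e+6 + 25.357*I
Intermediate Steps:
F(h) = h³ - h
M(324, -522) - (-122)*F(-29) = √(-121 - 522) - (-122)*((-29)³ - 1*(-29)) = √(-643) - (-122)*(-24389 + 29) = I*√643 - (-122)*(-24360) = I*√643 - 1*2971920 = I*√643 - 2971920 = -2971920 + I*√643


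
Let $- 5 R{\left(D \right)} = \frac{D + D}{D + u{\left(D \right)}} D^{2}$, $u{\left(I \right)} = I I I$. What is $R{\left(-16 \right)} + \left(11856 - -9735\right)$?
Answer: $\frac{27743923}{1285} \approx 21591.0$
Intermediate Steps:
$u{\left(I \right)} = I^{3}$ ($u{\left(I \right)} = I^{2} I = I^{3}$)
$R{\left(D \right)} = - \frac{2 D^{3}}{5 \left(D + D^{3}\right)}$ ($R{\left(D \right)} = - \frac{\frac{D + D}{D + D^{3}} D^{2}}{5} = - \frac{\frac{2 D}{D + D^{3}} D^{2}}{5} = - \frac{2 D^{3} \frac{1}{D + D^{3}}}{5} = - \frac{2 D^{3}}{5 \left(D + D^{3}\right)}$)
$R{\left(-16 \right)} + \left(11856 - -9735\right) = - \frac{2 \left(-16\right)^{2}}{5 + 5 \left(-16\right)^{2}} + \left(11856 - -9735\right) = \left(-2\right) 256 \frac{1}{5 + 5 \cdot 256} + \left(11856 + 9735\right) = \left(-2\right) 256 \frac{1}{5 + 1280} + 21591 = \left(-2\right) 256 \cdot \frac{1}{1285} + 21591 = - \frac{512}{1285} + 21591 = \frac{27743923}{1285}$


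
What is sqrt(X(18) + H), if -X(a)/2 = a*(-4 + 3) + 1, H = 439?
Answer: sqrt(473) ≈ 21.749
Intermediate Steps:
X(a) = -2 + 2*a (X(a) = -2*(a*(-4 + 3) + 1) = -2*(a*(-1) + 1) = -2*(-a + 1) = -2*(1 - a) = -2 + 2*a)
sqrt(X(18) + H) = sqrt((-2 + 2*18) + 439) = sqrt((-2 + 36) + 439) = sqrt(34 + 439) = sqrt(473)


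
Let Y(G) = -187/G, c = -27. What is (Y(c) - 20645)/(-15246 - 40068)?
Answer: 39802/106677 ≈ 0.37311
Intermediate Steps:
(Y(c) - 20645)/(-15246 - 40068) = (-187/(-27) - 20645)/(-15246 - 40068) = (-187*(-1/27) - 20645)/(-55314) = (187/27 - 20645)*(-1/55314) = -557228/27*(-1/55314) = 39802/106677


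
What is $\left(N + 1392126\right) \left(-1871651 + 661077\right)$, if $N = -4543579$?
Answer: $3815067064022$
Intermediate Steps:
$\left(N + 1392126\right) \left(-1871651 + 661077\right) = \left(-4543579 + 1392126\right) \left(-1871651 + 661077\right) = \left(-3151453\right) \left(-1210574\right) = 3815067064022$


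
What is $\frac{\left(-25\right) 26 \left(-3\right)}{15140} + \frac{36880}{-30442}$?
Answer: $- \frac{24950065}{23044594} \approx -1.0827$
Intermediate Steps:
$\frac{\left(-25\right) 26 \left(-3\right)}{15140} + \frac{36880}{-30442} = \left(-650\right) \left(-3\right) \frac{1}{15140} + 36880 \left(- \frac{1}{30442}\right) = 1950 \cdot \frac{1}{15140} - \frac{18440}{15221} = \frac{195}{1514} - \frac{18440}{15221} = - \frac{24950065}{23044594}$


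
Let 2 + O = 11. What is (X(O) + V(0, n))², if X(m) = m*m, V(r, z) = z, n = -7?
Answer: 5476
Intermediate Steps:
O = 9 (O = -2 + 11 = 9)
X(m) = m²
(X(O) + V(0, n))² = (9² - 7)² = (81 - 7)² = 74² = 5476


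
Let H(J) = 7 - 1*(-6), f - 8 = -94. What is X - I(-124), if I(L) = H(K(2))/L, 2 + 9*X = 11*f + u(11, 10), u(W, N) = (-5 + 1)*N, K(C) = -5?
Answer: -122395/1116 ≈ -109.67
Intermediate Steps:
f = -86 (f = 8 - 94 = -86)
u(W, N) = -4*N
H(J) = 13 (H(J) = 7 + 6 = 13)
X = -988/9 (X = -2/9 + (11*(-86) - 4*10)/9 = -2/9 + (-946 - 40)/9 = -2/9 + (⅑)*(-986) = -2/9 - 986/9 = -988/9 ≈ -109.78)
I(L) = 13/L
X - I(-124) = -988/9 - 13/(-124) = -988/9 - 13*(-1)/124 = -988/9 - 1*(-13/124) = -988/9 + 13/124 = -122395/1116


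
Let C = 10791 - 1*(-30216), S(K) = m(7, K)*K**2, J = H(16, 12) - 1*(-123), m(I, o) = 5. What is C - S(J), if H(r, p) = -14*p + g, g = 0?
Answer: 30882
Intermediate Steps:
H(r, p) = -14*p (H(r, p) = -14*p + 0 = -14*p)
J = -45 (J = -14*12 - 1*(-123) = -168 + 123 = -45)
S(K) = 5*K**2
C = 41007 (C = 10791 + 30216 = 41007)
C - S(J) = 41007 - 5*(-45)**2 = 41007 - 5*2025 = 41007 - 1*10125 = 41007 - 10125 = 30882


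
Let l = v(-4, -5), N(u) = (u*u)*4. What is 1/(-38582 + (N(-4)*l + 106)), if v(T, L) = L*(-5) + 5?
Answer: -1/36556 ≈ -2.7355e-5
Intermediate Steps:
N(u) = 4*u² (N(u) = u²*4 = 4*u²)
v(T, L) = 5 - 5*L (v(T, L) = -5*L + 5 = 5 - 5*L)
l = 30 (l = 5 - 5*(-5) = 5 + 25 = 30)
1/(-38582 + (N(-4)*l + 106)) = 1/(-38582 + ((4*(-4)²)*30 + 106)) = 1/(-38582 + ((4*16)*30 + 106)) = 1/(-38582 + (64*30 + 106)) = 1/(-38582 + (1920 + 106)) = 1/(-38582 + 2026) = 1/(-36556) = -1/36556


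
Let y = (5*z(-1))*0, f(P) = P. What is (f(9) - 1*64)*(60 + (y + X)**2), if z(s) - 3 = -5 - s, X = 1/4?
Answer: -52855/16 ≈ -3303.4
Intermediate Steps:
X = 1/4 ≈ 0.25000
z(s) = -2 - s (z(s) = 3 + (-5 - s) = -2 - s)
y = 0 (y = (5*(-2 - 1*(-1)))*0 = (5*(-2 + 1))*0 = (5*(-1))*0 = -5*0 = 0)
(f(9) - 1*64)*(60 + (y + X)**2) = (9 - 1*64)*(60 + (0 + 1/4)**2) = (9 - 64)*(60 + (1/4)**2) = -55*(60 + 1/16) = -55*961/16 = -52855/16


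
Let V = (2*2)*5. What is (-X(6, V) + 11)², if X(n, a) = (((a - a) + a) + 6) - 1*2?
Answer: 169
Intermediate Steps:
V = 20 (V = 4*5 = 20)
X(n, a) = 4 + a (X(n, a) = ((0 + a) + 6) - 2 = (a + 6) - 2 = (6 + a) - 2 = 4 + a)
(-X(6, V) + 11)² = (-(4 + 20) + 11)² = (-1*24 + 11)² = (-24 + 11)² = (-13)² = 169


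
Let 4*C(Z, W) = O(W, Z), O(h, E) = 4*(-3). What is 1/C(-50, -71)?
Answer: -⅓ ≈ -0.33333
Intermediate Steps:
O(h, E) = -12
C(Z, W) = -3 (C(Z, W) = (¼)*(-12) = -3)
1/C(-50, -71) = 1/(-3) = -⅓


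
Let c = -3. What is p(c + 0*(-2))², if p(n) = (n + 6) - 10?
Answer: 49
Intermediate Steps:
p(n) = -4 + n (p(n) = (6 + n) - 10 = -4 + n)
p(c + 0*(-2))² = (-4 + (-3 + 0*(-2)))² = (-4 + (-3 + 0))² = (-4 - 3)² = (-7)² = 49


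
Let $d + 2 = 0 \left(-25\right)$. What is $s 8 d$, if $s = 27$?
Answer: $-432$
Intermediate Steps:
$d = -2$ ($d = -2 + 0 \left(-25\right) = -2 + 0 = -2$)
$s 8 d = 27 \cdot 8 \left(-2\right) = 216 \left(-2\right) = -432$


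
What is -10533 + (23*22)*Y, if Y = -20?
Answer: -20653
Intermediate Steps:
-10533 + (23*22)*Y = -10533 + (23*22)*(-20) = -10533 + 506*(-20) = -10533 - 10120 = -20653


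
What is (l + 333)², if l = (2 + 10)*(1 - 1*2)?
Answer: 103041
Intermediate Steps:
l = -12 (l = 12*(1 - 2) = 12*(-1) = -12)
(l + 333)² = (-12 + 333)² = 321² = 103041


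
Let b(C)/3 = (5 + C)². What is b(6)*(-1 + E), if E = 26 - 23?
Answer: 726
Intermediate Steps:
b(C) = 3*(5 + C)²
E = 3
b(6)*(-1 + E) = (3*(5 + 6)²)*(-1 + 3) = (3*11²)*2 = (3*121)*2 = 363*2 = 726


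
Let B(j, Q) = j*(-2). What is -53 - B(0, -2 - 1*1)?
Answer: -53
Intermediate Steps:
B(j, Q) = -2*j
-53 - B(0, -2 - 1*1) = -53 - (-2)*0 = -53 - 1*0 = -53 + 0 = -53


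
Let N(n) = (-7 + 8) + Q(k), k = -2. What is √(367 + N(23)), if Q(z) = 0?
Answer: 4*√23 ≈ 19.183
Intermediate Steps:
N(n) = 1 (N(n) = (-7 + 8) + 0 = 1 + 0 = 1)
√(367 + N(23)) = √(367 + 1) = √368 = 4*√23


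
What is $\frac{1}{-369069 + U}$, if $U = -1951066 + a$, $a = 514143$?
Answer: $- \frac{1}{1805992} \approx -5.5371 \cdot 10^{-7}$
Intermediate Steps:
$U = -1436923$ ($U = -1951066 + 514143 = -1436923$)
$\frac{1}{-369069 + U} = \frac{1}{-369069 - 1436923} = \frac{1}{-1805992} = - \frac{1}{1805992}$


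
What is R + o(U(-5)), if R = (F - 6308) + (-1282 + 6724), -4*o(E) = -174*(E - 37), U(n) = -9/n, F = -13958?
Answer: -81776/5 ≈ -16355.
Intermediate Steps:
o(E) = -3219/2 + 87*E/2 (o(E) = -(-87)*(E - 37)/2 = -(-87)*(-37 + E)/2 = -(6438 - 174*E)/4 = -3219/2 + 87*E/2)
R = -14824 (R = (-13958 - 6308) + (-1282 + 6724) = -20266 + 5442 = -14824)
R + o(U(-5)) = -14824 + (-3219/2 + 87*(-9/(-5))/2) = -14824 + (-3219/2 + 87*(-9*(-⅕))/2) = -14824 + (-3219/2 + (87/2)*(9/5)) = -14824 + (-3219/2 + 783/10) = -14824 - 7656/5 = -81776/5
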